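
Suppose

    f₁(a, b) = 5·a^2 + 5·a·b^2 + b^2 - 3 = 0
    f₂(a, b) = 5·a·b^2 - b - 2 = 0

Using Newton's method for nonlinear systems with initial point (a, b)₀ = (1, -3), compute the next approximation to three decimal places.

(0.059, -2.882)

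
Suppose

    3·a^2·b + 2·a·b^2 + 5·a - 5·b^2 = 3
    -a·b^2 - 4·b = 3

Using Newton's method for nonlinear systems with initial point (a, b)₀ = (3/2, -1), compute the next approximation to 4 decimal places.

At (3/2, -1): F = (-4.2500, -0.5000).
Jacobian J = [[6·a·b + 2·b^2 + 5, 3·a^2 + 4·a·b - 10·b], [-b^2, -2·a·b - 4]].
At the point, J = [[-2.0000, 10.7500], [-1.0000, -1.0000]] (det J = 12.7500).
Solving J·Δ = −F gives Δ = (-0.7549, 0.2549).
Then the next iterate is (a, b)₁ = (0.7451, -0.7451).

(0.7451, -0.7451)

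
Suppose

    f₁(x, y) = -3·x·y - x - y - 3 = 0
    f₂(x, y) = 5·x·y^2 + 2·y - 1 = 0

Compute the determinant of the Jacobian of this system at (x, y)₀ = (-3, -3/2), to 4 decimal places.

J = [[-3·y - 1, -3·x - 1], [5·y^2, 10·x·y + 2]].
At the point, J = [[3.5000, 8.0000], [11.2500, 47.0000]].
det J = 74.5000.

74.5000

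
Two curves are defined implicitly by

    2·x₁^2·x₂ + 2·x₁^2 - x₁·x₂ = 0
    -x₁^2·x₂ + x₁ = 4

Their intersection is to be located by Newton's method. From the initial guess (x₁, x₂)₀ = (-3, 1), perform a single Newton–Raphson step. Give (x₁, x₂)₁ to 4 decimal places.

At (-3, 1): F = (39.0000, -16.0000).
Jacobian J = [[4·x₁·x₂ + 4·x₁ - x₂, 2·x₁^2 - x₁], [-2·x₁·x₂ + 1, -x₁^2]].
At the point, J = [[-25.0000, 21.0000], [7.0000, -9.0000]] (det J = 78.0000).
Solving J·Δ = −F gives Δ = (0.1923, -1.6282).
Then the next iterate is (x₁, x₂)₁ = (-2.8077, -0.6282).

(-2.8077, -0.6282)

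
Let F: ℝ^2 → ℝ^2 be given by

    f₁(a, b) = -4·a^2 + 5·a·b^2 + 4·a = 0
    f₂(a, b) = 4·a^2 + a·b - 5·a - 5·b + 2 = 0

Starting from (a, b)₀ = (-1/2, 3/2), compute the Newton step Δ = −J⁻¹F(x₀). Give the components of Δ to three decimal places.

(0.165, -0.726)

At (-1/2, 3/2): F = (-8.625, -2.750).
Jacobian J = [[-8·a + 5·b^2 + 4, 10·a·b], [8·a + b - 5, a - 5]].
At the point, J = [[19.250, -7.500], [-7.500, -5.500]] (det J = -162.125).
Solving J·Δ = −F gives Δ = (0.165, -0.726).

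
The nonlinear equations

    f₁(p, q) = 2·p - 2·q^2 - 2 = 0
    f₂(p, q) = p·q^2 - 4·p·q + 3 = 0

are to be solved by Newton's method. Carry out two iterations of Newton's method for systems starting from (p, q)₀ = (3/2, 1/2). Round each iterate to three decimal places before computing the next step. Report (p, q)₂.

(1.404, 0.635)

At (3/2, 1/2): F = (0.500, 0.375).
Jacobian J = [[2, -4·q], [q^2 - 4·q, 2·p·q - 4·p]].
At the point, J = [[2.000, -2.000], [-1.750, -4.500]] (det J = -12.500).
Solving J·Δ = −F gives Δ = (-0.120, 0.130).
Then the next iterate is (p, q)₁ = (1.380, 0.630).
Round to (1.380, 0.630) and repeat: F = (-0.03380, 0.07012), J = [[2.000, -2.520], [-2.12310, -3.78120]].
Δ = (0.024, 0.005), so (p, q)₂ = (1.404, 0.635).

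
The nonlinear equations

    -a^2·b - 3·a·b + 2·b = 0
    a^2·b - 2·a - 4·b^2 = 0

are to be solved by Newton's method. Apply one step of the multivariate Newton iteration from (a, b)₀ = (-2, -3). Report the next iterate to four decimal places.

(-3.2903, -0.9677)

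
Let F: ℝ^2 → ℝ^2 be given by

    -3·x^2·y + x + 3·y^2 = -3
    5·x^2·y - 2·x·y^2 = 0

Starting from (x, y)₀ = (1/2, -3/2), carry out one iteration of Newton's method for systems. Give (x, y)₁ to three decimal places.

At (1/2, -3/2): F = (11.375, -4.125).
Jacobian J = [[-6·x·y + 1, -3·x^2 + 6·y], [10·x·y - 2·y^2, 5·x^2 - 4·x·y]].
At the point, J = [[5.500, -9.750], [-12.000, 4.250]] (det J = -93.625).
Solving J·Δ = −F gives Δ = (0.087, 1.216).
Then the next iterate is (x, y)₁ = (0.587, -0.284).

(0.587, -0.284)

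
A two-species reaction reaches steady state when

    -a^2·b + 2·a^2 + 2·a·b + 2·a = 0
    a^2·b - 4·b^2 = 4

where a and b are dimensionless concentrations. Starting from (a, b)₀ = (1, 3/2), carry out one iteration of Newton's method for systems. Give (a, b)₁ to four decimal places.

(0.2899, 0.2609)

At (1, 3/2): F = (5.5000, -11.5000).
Jacobian J = [[-2·a·b + 4·a + 2·b + 2, -a^2 + 2·a], [2·a·b, a^2 - 8·b]].
At the point, J = [[6.0000, 1.0000], [3.0000, -11.0000]] (det J = -69.0000).
Solving J·Δ = −F gives Δ = (-0.7101, -1.2391).
Then the next iterate is (a, b)₁ = (0.2899, 0.2609).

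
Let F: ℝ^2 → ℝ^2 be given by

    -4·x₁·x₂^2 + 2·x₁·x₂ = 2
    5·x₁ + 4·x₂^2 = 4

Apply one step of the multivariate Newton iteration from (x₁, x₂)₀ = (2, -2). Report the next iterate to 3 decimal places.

At (2, -2): F = (-42.000, 22.000).
Jacobian J = [[-4·x₂^2 + 2·x₂, -8·x₁·x₂ + 2·x₁], [5, 8·x₂]].
At the point, J = [[-20.000, 36.000], [5.000, -16.000]] (det J = 140.000).
Solving J·Δ = −F gives Δ = (0.857, 1.643).
Then the next iterate is (x₁, x₂)₁ = (2.857, -0.357).

(2.857, -0.357)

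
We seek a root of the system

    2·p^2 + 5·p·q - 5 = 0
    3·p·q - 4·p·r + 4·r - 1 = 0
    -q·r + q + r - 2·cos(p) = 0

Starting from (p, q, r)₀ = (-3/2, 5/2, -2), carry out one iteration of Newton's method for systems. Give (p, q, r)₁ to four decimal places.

(0.8226, 1.9462, -2.6242)

At (-3/2, 5/2, -2): F = (-19.2500, -32.2500, 5.358526).
Jacobian J = [[4·p + 5·q, 5·p, 0], [3·q - 4·r, 3·p, -4·p + 4], [2·sin(p), -r + 1, -q + 1]].
At the point, J = [[6.5000, -7.5000, 0.0000], [15.5000, -4.5000, 10.0000], [-1.994990, 3.0000, -1.5000]] (det J = -175.875752).
Solving J·Δ = −F gives Δ = (2.3226, -0.5538, -0.6242).
Then the next iterate is (p, q, r)₁ = (0.8226, 1.9462, -2.6242).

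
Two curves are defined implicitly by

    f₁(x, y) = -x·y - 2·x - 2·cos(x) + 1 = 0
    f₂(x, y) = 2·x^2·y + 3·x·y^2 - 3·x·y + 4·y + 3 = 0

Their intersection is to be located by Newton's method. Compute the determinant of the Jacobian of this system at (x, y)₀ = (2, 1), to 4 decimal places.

-5.2653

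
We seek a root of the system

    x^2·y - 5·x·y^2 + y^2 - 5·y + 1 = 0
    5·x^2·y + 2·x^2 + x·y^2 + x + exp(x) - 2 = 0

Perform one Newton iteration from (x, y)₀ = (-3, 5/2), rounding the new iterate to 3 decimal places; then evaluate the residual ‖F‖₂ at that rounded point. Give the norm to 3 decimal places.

44.432

At (-3, 5/2): F = (111.000, 106.79979).
Jacobian J = [[2·x·y - 5·y^2, x^2 - 10·x·y + 2·y - 5], [10·x·y + 4·x + y^2 + exp(x) + 1, 5·x^2 + 2·x·y]].
At the point, J = [[-46.250, 84.000], [-79.70021, 30.000]] (det J = 5307.31789).
Solving J·Δ = −F gives Δ = (1.063, -0.736).
Then the next iterate is (x, y)₁ = (-1.937, 1.764).
Re-evaluating at (-1.937, 1.764): F = (32.04695, 30.77609), so ‖F‖₂ = 44.432.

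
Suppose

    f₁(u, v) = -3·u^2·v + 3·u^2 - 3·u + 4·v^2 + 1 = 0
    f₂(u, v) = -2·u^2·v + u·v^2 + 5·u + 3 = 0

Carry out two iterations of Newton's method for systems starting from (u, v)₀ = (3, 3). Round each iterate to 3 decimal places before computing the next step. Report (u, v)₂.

(4.803, 2.295)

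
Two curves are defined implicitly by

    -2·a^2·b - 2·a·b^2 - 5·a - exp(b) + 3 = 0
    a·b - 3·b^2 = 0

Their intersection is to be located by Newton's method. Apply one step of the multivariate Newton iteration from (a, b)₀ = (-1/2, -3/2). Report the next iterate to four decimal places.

(-0.0707, -0.7184)

At (-1/2, -3/2): F = (8.276870, -6.0000).
Jacobian J = [[-4·a·b - 2·b^2 - 5, -2·a^2 - 4·a·b - exp(b)], [b, a - 6·b]].
At the point, J = [[-12.5000, -3.723130], [-1.5000, 8.5000]] (det J = -111.834695).
Solving J·Δ = −F gives Δ = (0.4293, 0.7816).
Then the next iterate is (a, b)₁ = (-0.0707, -0.7184).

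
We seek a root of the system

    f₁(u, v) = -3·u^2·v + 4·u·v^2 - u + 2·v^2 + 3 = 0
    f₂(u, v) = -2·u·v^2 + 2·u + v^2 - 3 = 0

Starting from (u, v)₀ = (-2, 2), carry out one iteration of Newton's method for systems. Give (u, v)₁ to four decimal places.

(-1.3050, 1.5585)

At (-2, 2): F = (-43.0000, 13.0000).
Jacobian J = [[-6·u·v + 4·v^2 - 1, -3·u^2 + 8·u·v + 4·v], [-2·v^2 + 2, -4·u·v + 2·v]].
At the point, J = [[39.0000, -36.0000], [-6.0000, 20.0000]] (det J = 564.0000).
Solving J·Δ = −F gives Δ = (0.6950, -0.4415).
Then the next iterate is (u, v)₁ = (-1.3050, 1.5585).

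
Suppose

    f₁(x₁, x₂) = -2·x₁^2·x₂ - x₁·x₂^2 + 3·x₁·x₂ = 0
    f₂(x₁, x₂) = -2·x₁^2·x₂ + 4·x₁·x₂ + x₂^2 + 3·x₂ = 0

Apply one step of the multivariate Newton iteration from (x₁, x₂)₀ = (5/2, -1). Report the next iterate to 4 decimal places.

(2.0833, -2.3333)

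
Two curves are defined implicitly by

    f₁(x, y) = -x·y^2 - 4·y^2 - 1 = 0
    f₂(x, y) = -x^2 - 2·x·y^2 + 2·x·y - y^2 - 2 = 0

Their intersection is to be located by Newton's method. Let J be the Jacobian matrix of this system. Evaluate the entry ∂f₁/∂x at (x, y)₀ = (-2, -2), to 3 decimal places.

∂f₁/∂x = -y^2.
At (-2, -2) this is -4.000.

-4.000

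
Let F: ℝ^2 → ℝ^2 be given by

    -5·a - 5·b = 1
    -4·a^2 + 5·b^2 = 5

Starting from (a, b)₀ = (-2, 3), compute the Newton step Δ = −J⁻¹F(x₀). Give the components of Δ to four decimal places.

(-0.8571, -0.3429)

At (-2, 3): F = (-6.0000, 24.0000).
Jacobian J = [[-5, -5], [-8·a, 10·b]].
At the point, J = [[-5.0000, -5.0000], [16.0000, 30.0000]] (det J = -70.0000).
Solving J·Δ = −F gives Δ = (-0.8571, -0.3429).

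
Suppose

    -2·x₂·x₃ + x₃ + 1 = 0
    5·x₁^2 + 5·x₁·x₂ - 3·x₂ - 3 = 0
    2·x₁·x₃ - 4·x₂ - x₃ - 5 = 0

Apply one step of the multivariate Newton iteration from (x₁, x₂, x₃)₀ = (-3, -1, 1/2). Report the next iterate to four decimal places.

(-1.5146, -0.5549, -0.1850)

At (-3, -1, 1/2): F = (2.5000, 60.0000, -4.5000).
Jacobian J = [[0, -2·x₃, -2·x₂ + 1], [10·x₁ + 5·x₂, 5·x₁ - 3, 0], [2·x₃, -4, 2·x₁ - 1]].
At the point, J = [[0.0000, -1.0000, 3.0000], [-35.0000, -18.0000, 0.0000], [1.0000, -4.0000, -7.0000]] (det J = 719.0000).
Solving J·Δ = −F gives Δ = (1.4854, 0.4451, -0.6850).
Then the next iterate is (x₁, x₂, x₃)₁ = (-1.5146, -0.5549, -0.1850).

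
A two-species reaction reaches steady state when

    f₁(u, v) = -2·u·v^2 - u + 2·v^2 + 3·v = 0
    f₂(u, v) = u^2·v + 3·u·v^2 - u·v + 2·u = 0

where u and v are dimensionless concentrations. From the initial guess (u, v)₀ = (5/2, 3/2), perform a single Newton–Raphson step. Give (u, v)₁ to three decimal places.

At (5/2, 3/2): F = (-4.750, 27.500).
Jacobian J = [[-2·v^2 - 1, -4·u·v + 4·v + 3], [2·u·v + 3·v^2 - v + 2, u^2 + 6·u·v - u]].
At the point, J = [[-5.500, -6.000], [14.750, 26.250]] (det J = -55.875).
Solving J·Δ = −F gives Δ = (0.721, -1.453).
Then the next iterate is (u, v)₁ = (3.221, 0.047).

(3.221, 0.047)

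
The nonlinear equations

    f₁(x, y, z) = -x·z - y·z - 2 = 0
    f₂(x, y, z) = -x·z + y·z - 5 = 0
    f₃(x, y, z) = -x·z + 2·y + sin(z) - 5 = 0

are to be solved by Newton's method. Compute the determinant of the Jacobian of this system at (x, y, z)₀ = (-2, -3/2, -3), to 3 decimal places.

35.820

J = [[-z, -z, -x - y], [-z, z, -x + y], [-z, 2, -x + cos(z)]].
At the point, J = [[3.000, 3.000, 3.500], [3.000, -3.000, 0.500], [3.000, 2.000, 1.01001]].
det J = 35.820.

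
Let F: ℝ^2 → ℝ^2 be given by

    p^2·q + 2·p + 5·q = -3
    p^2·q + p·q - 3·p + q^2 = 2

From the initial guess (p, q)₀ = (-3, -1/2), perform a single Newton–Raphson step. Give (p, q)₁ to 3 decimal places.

(0.422, -1.008)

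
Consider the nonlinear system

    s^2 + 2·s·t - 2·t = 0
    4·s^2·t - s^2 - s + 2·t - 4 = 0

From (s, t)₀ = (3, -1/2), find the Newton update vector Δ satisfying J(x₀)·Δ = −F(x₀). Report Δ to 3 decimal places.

(-1.526, 0.158)

At (3, -1/2): F = (7.000, -35.000).
Jacobian J = [[2·s + 2·t, 2·s - 2], [8·s·t - 2·s - 1, 4·s^2 + 2]].
At the point, J = [[5.000, 4.000], [-19.000, 38.000]] (det J = 266.000).
Solving J·Δ = −F gives Δ = (-1.526, 0.158).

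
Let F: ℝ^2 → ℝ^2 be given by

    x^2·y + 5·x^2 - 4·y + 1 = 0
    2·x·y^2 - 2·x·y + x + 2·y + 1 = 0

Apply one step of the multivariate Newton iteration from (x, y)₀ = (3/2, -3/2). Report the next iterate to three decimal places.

At (3/2, -3/2): F = (14.875, 10.750).
Jacobian J = [[2·x·y + 10·x, x^2 - 4], [2·y^2 - 2·y + 1, 4·x·y - 2·x + 2]].
At the point, J = [[10.500, -1.750], [8.500, -10.000]] (det J = -90.125).
Solving J·Δ = −F gives Δ = (-1.442, -0.150).
Then the next iterate is (x, y)₁ = (0.058, -1.650).

(0.058, -1.650)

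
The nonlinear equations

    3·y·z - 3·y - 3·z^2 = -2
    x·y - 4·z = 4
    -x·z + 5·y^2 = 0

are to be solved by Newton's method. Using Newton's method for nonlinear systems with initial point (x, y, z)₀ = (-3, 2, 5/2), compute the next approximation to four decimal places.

At (-3, 2, 5/2): F = (-7.7500, -20.0000, 27.5000).
Jacobian J = [[0, 3·z - 3, 3·y - 6·z], [y, x, -4], [-z, 10·y, -x]].
At the point, J = [[0.0000, 4.5000, -9.0000], [2.0000, -3.0000, -4.0000], [-2.5000, 20.0000, 3.0000]] (det J = -274.5000).
Solving J·Δ = −F gives Δ = (7.5856, -0.2769, -0.9995).
Then the next iterate is (x, y, z)₁ = (4.5856, 1.7231, 1.5005).

(4.5856, 1.7231, 1.5005)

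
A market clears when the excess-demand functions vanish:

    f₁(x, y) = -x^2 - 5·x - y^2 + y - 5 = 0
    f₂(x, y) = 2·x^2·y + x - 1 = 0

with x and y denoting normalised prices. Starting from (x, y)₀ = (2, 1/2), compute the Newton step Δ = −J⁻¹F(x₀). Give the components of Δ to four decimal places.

At (2, 1/2): F = (-18.7500, 5.0000).
Jacobian J = [[-2·x - 5, -2·y + 1], [4·x·y + 1, 2·x^2]].
At the point, J = [[-9.0000, 0.0000], [5.0000, 8.0000]] (det J = -72.0000).
Solving J·Δ = −F gives Δ = (-2.0833, 0.6771).

(-2.0833, 0.6771)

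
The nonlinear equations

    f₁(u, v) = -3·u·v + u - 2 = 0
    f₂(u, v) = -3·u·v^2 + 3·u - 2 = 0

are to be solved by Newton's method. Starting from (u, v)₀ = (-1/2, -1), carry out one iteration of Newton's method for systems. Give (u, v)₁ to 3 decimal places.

(0.750, -1.667)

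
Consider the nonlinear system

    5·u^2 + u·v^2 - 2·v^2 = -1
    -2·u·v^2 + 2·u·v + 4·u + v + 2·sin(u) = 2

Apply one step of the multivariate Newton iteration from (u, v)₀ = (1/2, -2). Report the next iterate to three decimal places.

At (1/2, -2): F = (-3.750, -7.04115).
Jacobian J = [[10·u + v^2, 2·u·v - 4·v], [-2·v^2 + 2·v + 2·cos(u) + 4, -4·u·v + 2·u + 1]].
At the point, J = [[9.000, 6.000], [-6.24483, 6.000]] (det J = 91.46901).
Solving J·Δ = −F gives Δ = (-0.216, 0.949).
Then the next iterate is (u, v)₁ = (0.284, -1.051).

(0.284, -1.051)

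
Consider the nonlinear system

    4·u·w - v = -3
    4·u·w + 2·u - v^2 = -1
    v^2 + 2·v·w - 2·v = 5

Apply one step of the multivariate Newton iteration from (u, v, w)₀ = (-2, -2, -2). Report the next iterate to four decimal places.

At (-2, -2, -2): F = (21.0000, 9.0000, 11.0000).
Jacobian J = [[4·w, -1, 4·u], [4·w + 2, -2·v, 4·u], [0, 2·v + 2·w - 2, 2·v]].
At the point, J = [[-8.0000, -1.0000, -8.0000], [-6.0000, 4.0000, -8.0000], [0.0000, -10.0000, -4.0000]] (det J = 312.0000).
Solving J·Δ = −F gives Δ = (2.8590, 1.2564, -0.3910).
Then the next iterate is (u, v, w)₁ = (0.8590, -0.7436, -2.3910).

(0.8590, -0.7436, -2.3910)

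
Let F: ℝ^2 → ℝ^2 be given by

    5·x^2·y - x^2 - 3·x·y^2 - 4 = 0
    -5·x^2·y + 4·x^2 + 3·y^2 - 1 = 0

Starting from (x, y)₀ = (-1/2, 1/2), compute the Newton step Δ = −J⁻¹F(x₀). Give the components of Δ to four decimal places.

(32.1667, 27.5000)

At (-1/2, 1/2): F = (-3.2500, 0.1250).
Jacobian J = [[10·x·y - 2·x - 3·y^2, 5·x^2 - 6·x·y], [-10·x·y + 8·x, -5·x^2 + 6·y]].
At the point, J = [[-2.2500, 2.7500], [-1.5000, 1.7500]] (det J = 0.1875).
Solving J·Δ = −F gives Δ = (32.1667, 27.5000).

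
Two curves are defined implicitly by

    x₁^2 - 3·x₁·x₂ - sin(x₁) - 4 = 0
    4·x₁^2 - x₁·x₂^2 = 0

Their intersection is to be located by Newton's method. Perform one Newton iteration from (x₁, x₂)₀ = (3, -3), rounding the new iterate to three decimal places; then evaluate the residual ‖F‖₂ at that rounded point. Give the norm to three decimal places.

At (3, -3): F = (31.85888, 9.000).
Jacobian J = [[2·x₁ - 3·x₂ - cos(x₁), -3·x₁], [8·x₁ - x₂^2, -2·x₁·x₂]].
At the point, J = [[15.98999, -9.000], [15.000, 18.000]] (det J = 422.81986).
Solving J·Δ = −F gives Δ = (-1.548, 0.790).
Then the next iterate is (x₁, x₂)₁ = (1.452, -2.210).
Re-evaluating at (1.452, -2.210): F = (6.74211, 1.34150), so ‖F‖₂ = 6.874.

6.874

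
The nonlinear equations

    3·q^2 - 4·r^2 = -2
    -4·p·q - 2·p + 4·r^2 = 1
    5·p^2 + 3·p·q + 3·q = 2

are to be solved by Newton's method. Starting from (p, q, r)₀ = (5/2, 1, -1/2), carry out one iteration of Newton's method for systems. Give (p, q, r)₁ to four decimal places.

(1.6122, -0.4184, 0.6276)

At (5/2, 1, -1/2): F = (4.0000, -15.0000, 39.7500).
Jacobian J = [[0, 6·q, -8·r], [-4·q - 2, -4·p, 8·r], [10·p + 3·q, 3·p + 3, 0]].
At the point, J = [[0.0000, 6.0000, 4.0000], [-6.0000, -10.0000, -4.0000], [28.0000, 10.5000, 0.0000]] (det J = 196.0000).
Solving J·Δ = −F gives Δ = (-0.8878, -1.4184, 1.1276).
Then the next iterate is (p, q, r)₁ = (1.6122, -0.4184, 0.6276).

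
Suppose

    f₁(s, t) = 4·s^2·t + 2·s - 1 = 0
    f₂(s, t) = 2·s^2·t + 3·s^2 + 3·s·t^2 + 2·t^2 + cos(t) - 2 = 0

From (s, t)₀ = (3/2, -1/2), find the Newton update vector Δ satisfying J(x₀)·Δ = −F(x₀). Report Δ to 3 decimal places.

(-0.754, -0.057)

At (3/2, -1/2): F = (-2.500, 5.00258).
Jacobian J = [[8·s·t + 2, 4·s^2], [4·s·t + 6·s + 3·t^2, 2·s^2 + 6·s·t + 4·t - sin(t)]].
At the point, J = [[-4.000, 9.000], [6.750, -1.52057]] (det J = -54.66770).
Solving J·Δ = −F gives Δ = (-0.754, -0.057).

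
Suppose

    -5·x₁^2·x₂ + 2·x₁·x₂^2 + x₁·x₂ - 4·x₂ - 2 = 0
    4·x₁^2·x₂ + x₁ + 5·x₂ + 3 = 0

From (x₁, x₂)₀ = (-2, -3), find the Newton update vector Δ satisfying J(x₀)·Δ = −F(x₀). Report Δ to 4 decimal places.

(0.8453, 0.9799)

At (-2, -3): F = (40.0000, -62.0000).
Jacobian J = [[-10·x₁·x₂ + 2·x₂^2 + x₂, -5·x₁^2 + 4·x₁·x₂ + x₁ - 4], [8·x₁·x₂ + 1, 4·x₁^2 + 5]].
At the point, J = [[-45.0000, -2.0000], [49.0000, 21.0000]] (det J = -847.0000).
Solving J·Δ = −F gives Δ = (0.8453, 0.9799).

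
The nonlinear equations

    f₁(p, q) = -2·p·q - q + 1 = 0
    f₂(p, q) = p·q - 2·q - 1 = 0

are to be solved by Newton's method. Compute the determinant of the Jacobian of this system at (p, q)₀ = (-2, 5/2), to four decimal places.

12.5000

J = [[-2·q, -2·p - 1], [q, p - 2]].
At the point, J = [[-5.0000, 3.0000], [2.5000, -4.0000]].
det J = 12.5000.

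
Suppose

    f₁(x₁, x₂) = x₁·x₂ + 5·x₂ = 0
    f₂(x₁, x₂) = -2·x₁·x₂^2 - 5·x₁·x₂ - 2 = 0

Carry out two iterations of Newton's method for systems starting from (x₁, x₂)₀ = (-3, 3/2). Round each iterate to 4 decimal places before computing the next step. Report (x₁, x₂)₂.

At (-3, 3/2): F = (3.0000, 34.0000).
Jacobian J = [[x₂, x₁ + 5], [-2·x₂^2 - 5·x₂, -4·x₁·x₂ - 5·x₁]].
At the point, J = [[1.5000, 2.0000], [-12.0000, 33.0000]] (det J = 73.5000).
Solving J·Δ = −F gives Δ = (-0.4218, -1.1837).
Then the next iterate is (x₁, x₂)₁ = (-3.4218, 0.3163).
Round to (-3.4218, 0.3163) and repeat: F = (0.499185, 4.096249), J = [[0.3163, 1.5782], [-1.781591, 21.438261]].
Δ = (-0.4417, -0.2278), so (x₁, x₂)₂ = (-3.8635, 0.0885).

(-3.8635, 0.0885)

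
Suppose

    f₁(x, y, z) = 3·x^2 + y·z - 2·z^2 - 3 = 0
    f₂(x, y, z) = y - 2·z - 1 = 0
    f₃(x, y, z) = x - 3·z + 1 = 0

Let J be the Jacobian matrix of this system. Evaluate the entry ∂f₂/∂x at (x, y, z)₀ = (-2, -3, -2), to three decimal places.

∂f₂/∂x = 0.
At (-2, -3, -2) this is 0.000.

0.000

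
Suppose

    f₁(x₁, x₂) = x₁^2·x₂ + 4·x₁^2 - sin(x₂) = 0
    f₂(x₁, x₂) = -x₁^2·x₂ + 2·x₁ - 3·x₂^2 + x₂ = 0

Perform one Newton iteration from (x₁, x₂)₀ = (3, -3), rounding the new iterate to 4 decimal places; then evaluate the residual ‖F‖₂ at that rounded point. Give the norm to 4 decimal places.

At (3, -3): F = (9.141120, 3.0000).
Jacobian J = [[2·x₁·x₂ + 8·x₁, x₁^2 - cos(x₂)], [-2·x₁·x₂ + 2, -x₁^2 - 6·x₂ + 1]].
At the point, J = [[6.0000, 9.989992], [20.0000, 10.0000]] (det J = -139.799850).
Solving J·Δ = −F gives Δ = (0.4395, -1.1790).
Then the next iterate is (x₁, x₂)₁ = (3.4395, -4.1790).
Re-evaluating at (3.4395, -4.1790): F = (-2.978688, -0.253883), so ‖F‖₂ = 2.9895.

2.9895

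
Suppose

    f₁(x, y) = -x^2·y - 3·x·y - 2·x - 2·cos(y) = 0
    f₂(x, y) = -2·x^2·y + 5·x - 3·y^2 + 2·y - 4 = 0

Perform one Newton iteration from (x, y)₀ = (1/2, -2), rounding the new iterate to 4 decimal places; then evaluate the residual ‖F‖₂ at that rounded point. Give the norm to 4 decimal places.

4.2004

At (1/2, -2): F = (3.332294, -16.5000).
Jacobian J = [[-2·x·y - 3·y - 2, -x^2 - 3·x + 2·sin(y)], [-4·x·y + 5, -2·x^2 - 6·y + 2]].
At the point, J = [[6.0000, -3.568595], [9.0000, 13.5000]] (det J = 113.117354).
Solving J·Δ = −F gives Δ = (0.1228, 1.1403).
Then the next iterate is (x, y)₁ = (0.6228, -0.8597).
Re-evaluating at (0.6228, -0.8597): F = (-0.611206, -4.155732), so ‖F‖₂ = 4.2004.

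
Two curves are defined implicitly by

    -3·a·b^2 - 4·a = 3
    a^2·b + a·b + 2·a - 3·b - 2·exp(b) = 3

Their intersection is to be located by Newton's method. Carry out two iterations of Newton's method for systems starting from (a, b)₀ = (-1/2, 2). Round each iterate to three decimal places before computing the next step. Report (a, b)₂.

At (-1/2, 2): F = (5.000, -25.27811).
Jacobian J = [[-3·b^2 - 4, -6·a·b], [2·a·b + b + 2, a^2 + a - 2·exp(b) - 3]].
At the point, J = [[-16.000, 6.000], [2.000, -18.02811]] (det J = 276.44980).
Solving J·Δ = −F gives Δ = (-0.223, -1.427).
Then the next iterate is (a, b)₁ = (-0.723, 0.573).
Round to (-0.723, 0.573) and repeat: F = (0.60415, -9.82691), J = [[-4.98499, 2.48567], [1.74444, -6.74743]].
Δ = (-0.695, -1.636), so (a, b)₂ = (-1.418, -1.063).

(-1.418, -1.063)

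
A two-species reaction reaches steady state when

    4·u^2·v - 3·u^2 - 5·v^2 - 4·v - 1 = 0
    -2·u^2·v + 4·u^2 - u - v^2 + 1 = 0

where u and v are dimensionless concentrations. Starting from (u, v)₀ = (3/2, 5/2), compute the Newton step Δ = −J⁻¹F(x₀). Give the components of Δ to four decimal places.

At (3/2, 5/2): F = (-26.5000, -9.0000).
Jacobian J = [[8·u·v - 6·u, 4·u^2 - 10·v - 4], [-4·u·v + 8·u - 1, -2·u^2 - 2·v]].
At the point, J = [[21.0000, -20.0000], [-4.0000, -9.5000]] (det J = -279.5000).
Solving J·Δ = −F gives Δ = (0.2567, -1.0555).

(0.2567, -1.0555)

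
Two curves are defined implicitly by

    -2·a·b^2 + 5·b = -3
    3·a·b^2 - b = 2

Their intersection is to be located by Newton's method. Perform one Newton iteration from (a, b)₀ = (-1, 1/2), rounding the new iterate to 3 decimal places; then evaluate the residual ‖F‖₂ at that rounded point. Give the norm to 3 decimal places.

At (-1, 1/2): F = (6.000, -3.250).
Jacobian J = [[-2·b^2, -4·a·b + 5], [3·b^2, 6·a·b - 1]].
At the point, J = [[-0.500, 7.000], [0.750, -4.000]] (det J = -3.250).
Solving J·Δ = −F gives Δ = (-0.385, -0.885).
Then the next iterate is (a, b)₁ = (-1.385, -0.385).
Re-evaluating at (-1.385, -0.385): F = (1.48558, -2.23087), so ‖F‖₂ = 2.680.

2.680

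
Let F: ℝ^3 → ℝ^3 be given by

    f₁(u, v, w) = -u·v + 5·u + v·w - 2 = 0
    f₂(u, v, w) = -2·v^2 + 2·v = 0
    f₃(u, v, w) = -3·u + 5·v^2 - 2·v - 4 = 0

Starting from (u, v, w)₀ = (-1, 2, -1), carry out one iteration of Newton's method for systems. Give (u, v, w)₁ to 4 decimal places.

(0.0000, 1.3333, 1.0000)

At (-1, 2, -1): F = (-7.0000, -4.0000, 15.0000).
Jacobian J = [[-v + 5, -u + w, v], [0, -4·v + 2, 0], [-3, 10·v - 2, 0]].
At the point, J = [[3.0000, 0.0000, 2.0000], [0.0000, -6.0000, 0.0000], [-3.0000, 18.0000, 0.0000]] (det J = -36.0000).
Solving J·Δ = −F gives Δ = (1.0000, -0.6667, 2.0000).
Then the next iterate is (u, v, w)₁ = (0.0000, 1.3333, 1.0000).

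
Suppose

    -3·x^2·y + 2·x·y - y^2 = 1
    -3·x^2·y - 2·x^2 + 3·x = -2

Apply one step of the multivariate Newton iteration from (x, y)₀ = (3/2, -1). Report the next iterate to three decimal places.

At (3/2, -1): F = (1.750, 8.750).
Jacobian J = [[-6·x·y + 2·y, -3·x^2 + 2·x - 2·y], [-6·x·y - 4·x + 3, -3·x^2]].
At the point, J = [[7.000, -1.750], [6.000, -6.750]] (det J = -36.750).
Solving J·Δ = −F gives Δ = (0.095, 1.381).
Then the next iterate is (x, y)₁ = (1.595, 0.381).

(1.595, 0.381)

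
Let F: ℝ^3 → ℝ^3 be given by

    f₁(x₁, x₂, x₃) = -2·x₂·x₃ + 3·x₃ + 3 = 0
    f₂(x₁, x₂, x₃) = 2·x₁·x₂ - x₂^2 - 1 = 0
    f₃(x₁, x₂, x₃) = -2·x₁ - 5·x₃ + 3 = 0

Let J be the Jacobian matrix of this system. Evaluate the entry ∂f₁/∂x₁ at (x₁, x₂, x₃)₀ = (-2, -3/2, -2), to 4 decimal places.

∂f₁/∂x₁ = 0.
At (-2, -3/2, -2) this is 0.0000.

0.0000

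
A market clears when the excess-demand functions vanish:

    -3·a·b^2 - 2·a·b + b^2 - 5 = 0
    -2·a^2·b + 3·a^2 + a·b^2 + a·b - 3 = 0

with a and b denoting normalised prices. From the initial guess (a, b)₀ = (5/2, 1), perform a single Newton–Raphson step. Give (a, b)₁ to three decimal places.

At (5/2, 1): F = (-16.500, 8.250).
Jacobian J = [[-3·b^2 - 2·b, -6·a·b - 2·a + 2·b], [-4·a·b + 6·a + b^2 + b, -2·a^2 + 2·a·b + a]].
At the point, J = [[-5.000, -18.000], [7.000, -5.000]] (det J = 151.000).
Solving J·Δ = −F gives Δ = (-1.530, -0.492).
Then the next iterate is (a, b)₁ = (0.970, 0.508).

(0.970, 0.508)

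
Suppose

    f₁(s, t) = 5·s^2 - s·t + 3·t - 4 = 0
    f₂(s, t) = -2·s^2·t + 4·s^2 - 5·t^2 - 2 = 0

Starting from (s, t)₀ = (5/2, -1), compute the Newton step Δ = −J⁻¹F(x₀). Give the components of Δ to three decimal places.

At (5/2, -1): F = (26.750, 30.500).
Jacobian J = [[10·s - t, -s + 3], [-4·s·t + 8·s, -2·s^2 - 10·t]].
At the point, J = [[26.000, 0.500], [30.000, -2.500]] (det J = -80.000).
Solving J·Δ = −F gives Δ = (-1.027, -0.119).

(-1.027, -0.119)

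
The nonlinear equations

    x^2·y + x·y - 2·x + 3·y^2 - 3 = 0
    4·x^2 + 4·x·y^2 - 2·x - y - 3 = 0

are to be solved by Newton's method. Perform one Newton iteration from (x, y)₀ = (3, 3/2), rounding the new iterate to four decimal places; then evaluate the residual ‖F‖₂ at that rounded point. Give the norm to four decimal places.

12.9166

At (3, 3/2): F = (15.7500, 52.5000).
Jacobian J = [[2·x·y + y - 2, x^2 + x + 6·y], [8·x + 4·y^2 - 2, 8·x·y - 1]].
At the point, J = [[8.5000, 21.0000], [31.0000, 35.0000]] (det J = -353.5000).
Solving J·Δ = −F gives Δ = (-1.5594, -0.1188).
Then the next iterate is (x, y)₁ = (1.4406, 1.3812).
Re-evaluating at (1.4406, 1.3812): F = (4.698141, 12.031921), so ‖F‖₂ = 12.9166.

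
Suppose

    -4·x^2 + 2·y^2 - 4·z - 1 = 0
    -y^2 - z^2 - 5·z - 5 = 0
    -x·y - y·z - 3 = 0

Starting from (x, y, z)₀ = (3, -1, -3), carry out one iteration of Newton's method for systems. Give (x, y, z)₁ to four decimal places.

(1.6818, -3.1591, 1.3182)

At (3, -1, -3): F = (-23.0000, 0.0000, -3.0000).
Jacobian J = [[-8·x, 4·y, -4], [0, -2·y, -2·z - 5], [-y, -x - z, -y]].
At the point, J = [[-24.0000, -4.0000, -4.0000], [0.0000, 2.0000, 1.0000], [1.0000, 0.0000, 1.0000]] (det J = -44.0000).
Solving J·Δ = −F gives Δ = (-1.3182, -2.1591, 4.3182).
Then the next iterate is (x, y, z)₁ = (1.6818, -3.1591, 1.3182).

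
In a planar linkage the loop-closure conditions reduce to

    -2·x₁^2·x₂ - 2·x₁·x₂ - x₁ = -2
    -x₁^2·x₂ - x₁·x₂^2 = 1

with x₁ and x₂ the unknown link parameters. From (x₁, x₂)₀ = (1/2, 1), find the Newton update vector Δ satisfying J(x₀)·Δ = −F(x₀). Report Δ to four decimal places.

(0.8077, -2.6923)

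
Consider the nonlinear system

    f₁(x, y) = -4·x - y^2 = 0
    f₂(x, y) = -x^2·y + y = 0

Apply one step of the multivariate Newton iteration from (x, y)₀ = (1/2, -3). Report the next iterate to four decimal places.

(0.7500, -1.0000)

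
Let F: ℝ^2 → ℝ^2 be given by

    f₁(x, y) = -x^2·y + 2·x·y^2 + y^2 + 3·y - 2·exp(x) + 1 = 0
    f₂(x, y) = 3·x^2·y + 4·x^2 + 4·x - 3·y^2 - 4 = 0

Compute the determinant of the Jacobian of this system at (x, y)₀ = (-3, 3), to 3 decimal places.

-2340.896

J = [[-2·x·y + 2·y^2 - 2·exp(x), -x^2 + 4·x·y + 2·y + 3], [6·x·y + 8·x + 4, 3·x^2 - 6·y]].
At the point, J = [[35.90043, -36.000], [-74.000, 9.000]].
det J = -2340.896.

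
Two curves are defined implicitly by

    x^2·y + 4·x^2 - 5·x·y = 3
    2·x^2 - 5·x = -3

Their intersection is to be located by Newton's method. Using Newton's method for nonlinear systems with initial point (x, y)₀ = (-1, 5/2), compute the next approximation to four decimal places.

At (-1, 5/2): F = (16.0000, 10.0000).
Jacobian J = [[2·x·y + 8·x - 5·y, x^2 - 5·x], [4·x - 5, 0]].
At the point, J = [[-25.5000, 6.0000], [-9.0000, 0.0000]] (det J = 54.0000).
Solving J·Δ = −F gives Δ = (1.1111, 2.0556).
Then the next iterate is (x, y)₁ = (0.1111, 4.5556).

(0.1111, 4.5556)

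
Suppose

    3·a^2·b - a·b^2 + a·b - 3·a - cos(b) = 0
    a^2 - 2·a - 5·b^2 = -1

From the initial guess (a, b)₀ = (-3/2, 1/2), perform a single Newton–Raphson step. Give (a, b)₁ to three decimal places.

(-0.543, 0.543)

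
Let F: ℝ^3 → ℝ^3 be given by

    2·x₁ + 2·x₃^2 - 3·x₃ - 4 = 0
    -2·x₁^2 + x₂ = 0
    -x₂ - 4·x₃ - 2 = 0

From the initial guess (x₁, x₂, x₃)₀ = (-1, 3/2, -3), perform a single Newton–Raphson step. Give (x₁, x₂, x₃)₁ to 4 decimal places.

(-1.6923, 4.7692, -1.6923)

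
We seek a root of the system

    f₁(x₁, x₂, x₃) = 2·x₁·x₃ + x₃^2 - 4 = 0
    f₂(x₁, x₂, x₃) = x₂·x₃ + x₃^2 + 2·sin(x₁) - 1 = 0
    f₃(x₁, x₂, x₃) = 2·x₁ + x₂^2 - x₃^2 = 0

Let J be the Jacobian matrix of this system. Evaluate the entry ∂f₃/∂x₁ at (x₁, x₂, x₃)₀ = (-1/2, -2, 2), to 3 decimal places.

∂f₃/∂x₁ = 2.
At (-1/2, -2, 2) this is 2.000.

2.000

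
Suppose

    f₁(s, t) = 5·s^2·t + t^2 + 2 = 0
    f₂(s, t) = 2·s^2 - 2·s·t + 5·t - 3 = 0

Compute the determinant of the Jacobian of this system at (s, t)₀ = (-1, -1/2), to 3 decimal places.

47.000

J = [[10·s·t, 5·s^2 + 2·t], [4·s - 2·t, -2·s + 5]].
At the point, J = [[5.000, 4.000], [-3.000, 7.000]].
det J = 47.000.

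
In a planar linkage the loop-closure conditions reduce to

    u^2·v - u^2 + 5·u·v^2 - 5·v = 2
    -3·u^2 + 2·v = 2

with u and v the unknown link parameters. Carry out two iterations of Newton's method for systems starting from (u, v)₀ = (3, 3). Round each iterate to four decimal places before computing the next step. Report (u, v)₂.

(1.0173, 1.9477)

At (3, 3): F = (136.0000, -23.0000).
Jacobian J = [[2·u·v - 2·u + 5·v^2, u^2 + 10·u·v - 5], [-6·u, 2]].
At the point, J = [[57.0000, 94.0000], [-18.0000, 2.0000]] (det J = 1806.0000).
Solving J·Δ = −F gives Δ = (-1.3477, -0.6296).
Then the next iterate is (u, v)₁ = (1.6523, 2.3704).
Round to (1.6523, 2.3704) and repeat: F = (36.309007, -5.449486), J = [[32.622605, 36.896214], [-9.9138, 2.0000]].
Δ = (-0.6350, -0.4227), so (u, v)₂ = (1.0173, 1.9477).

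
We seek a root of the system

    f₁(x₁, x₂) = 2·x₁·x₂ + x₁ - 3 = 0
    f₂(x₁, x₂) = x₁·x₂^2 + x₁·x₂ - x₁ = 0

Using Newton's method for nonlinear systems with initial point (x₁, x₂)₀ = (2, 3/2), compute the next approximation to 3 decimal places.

At (2, 3/2): F = (5.000, 5.500).
Jacobian J = [[2·x₂ + 1, 2·x₁], [x₂^2 + x₂ - 1, 2·x₁·x₂ + x₁]].
At the point, J = [[4.000, 4.000], [2.750, 8.000]] (det J = 21.000).
Solving J·Δ = −F gives Δ = (-0.857, -0.393).
Then the next iterate is (x₁, x₂)₁ = (1.143, 1.107).

(1.143, 1.107)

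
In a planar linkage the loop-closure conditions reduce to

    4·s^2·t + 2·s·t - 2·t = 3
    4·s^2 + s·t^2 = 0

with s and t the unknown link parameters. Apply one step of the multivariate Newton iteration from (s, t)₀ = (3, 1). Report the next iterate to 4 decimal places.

(1.4147, 1.1055)

At (3, 1): F = (37.0000, 39.0000).
Jacobian J = [[8·s·t + 2·t, 4·s^2 + 2·s - 2], [8·s + t^2, 2·s·t]].
At the point, J = [[26.0000, 40.0000], [25.0000, 6.0000]] (det J = -844.0000).
Solving J·Δ = −F gives Δ = (-1.5853, 0.1055).
Then the next iterate is (s, t)₁ = (1.4147, 1.1055).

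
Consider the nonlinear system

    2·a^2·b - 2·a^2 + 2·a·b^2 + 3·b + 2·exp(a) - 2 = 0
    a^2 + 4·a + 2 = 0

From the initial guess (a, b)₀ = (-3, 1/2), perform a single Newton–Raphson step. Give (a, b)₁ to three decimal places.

At (-3, 1/2): F = (-10.90043, -1.000).
Jacobian J = [[4·a·b - 4·a + 2·b^2 + 2·exp(a), 2·a^2 + 4·a·b + 3], [2·a + 4, 0]].
At the point, J = [[6.59957, 15.000], [-2.000, 0.000]] (det J = 30.000).
Solving J·Δ = −F gives Δ = (-0.500, 0.947).
Then the next iterate is (a, b)₁ = (-3.500, 1.447).

(-3.500, 1.447)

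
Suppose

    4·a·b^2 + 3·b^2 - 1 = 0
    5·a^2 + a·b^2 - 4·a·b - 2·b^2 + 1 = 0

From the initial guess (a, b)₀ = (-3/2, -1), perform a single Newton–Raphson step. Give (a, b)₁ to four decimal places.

(-0.8884, -0.7411)

At (-3/2, -1): F = (-4.0000, 2.7500).
Jacobian J = [[4·b^2, 8·a·b + 6·b], [10·a + b^2 - 4·b, 2·a·b - 4·a - 4·b]].
At the point, J = [[4.0000, 6.0000], [-10.0000, 13.0000]] (det J = 112.0000).
Solving J·Δ = −F gives Δ = (0.6116, 0.2589).
Then the next iterate is (a, b)₁ = (-0.8884, -0.7411).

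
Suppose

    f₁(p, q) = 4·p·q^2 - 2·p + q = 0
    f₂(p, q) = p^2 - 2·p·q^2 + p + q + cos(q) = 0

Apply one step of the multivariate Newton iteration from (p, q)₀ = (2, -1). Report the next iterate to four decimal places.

(1.1864, -0.9085)

At (2, -1): F = (3.0000, 1.540302).
Jacobian J = [[4·q^2 - 2, 8·p·q + 1], [2·p - 2·q^2 + 1, -4·p·q - sin(q) + 1]].
At the point, J = [[2.0000, -15.0000], [3.0000, 9.841471]] (det J = 64.682942).
Solving J·Δ = −F gives Δ = (-0.8136, 0.0915).
Then the next iterate is (p, q)₁ = (1.1864, -0.9085).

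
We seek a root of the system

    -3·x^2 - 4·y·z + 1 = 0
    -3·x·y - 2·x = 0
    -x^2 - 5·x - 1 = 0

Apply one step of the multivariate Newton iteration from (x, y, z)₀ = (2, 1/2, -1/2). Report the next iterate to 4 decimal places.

At (2, 1/2, -1/2): F = (-10.0000, -7.0000, -15.0000).
Jacobian J = [[-6·x, -4·z, -4·y], [-3·y - 2, -3·x, 0], [-2·x - 5, 0, 0]].
At the point, J = [[-12.0000, 2.0000, -2.0000], [-3.5000, -6.0000, 0.0000], [-9.0000, 0.0000, 0.0000]] (det J = 108.0000).
Solving J·Δ = −F gives Δ = (-1.6667, -0.1944, 4.8056).
Then the next iterate is (x, y, z)₁ = (0.3333, 0.3056, 4.3056).

(0.3333, 0.3056, 4.3056)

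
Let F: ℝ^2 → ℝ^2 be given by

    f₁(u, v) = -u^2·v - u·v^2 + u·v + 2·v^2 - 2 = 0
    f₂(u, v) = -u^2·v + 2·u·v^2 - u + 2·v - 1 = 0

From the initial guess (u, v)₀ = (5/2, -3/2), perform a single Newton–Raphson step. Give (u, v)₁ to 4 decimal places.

(2.1555, -0.9631)

At (5/2, -3/2): F = (2.5000, 14.1250).
Jacobian J = [[-2·u·v - v^2 + v, -u^2 - 2·u·v + u + 4·v], [-2·u·v + 2·v^2 - 1, -u^2 + 4·u·v + 2]].
At the point, J = [[3.7500, -2.2500], [11.0000, -19.2500]] (det J = -47.4375).
Solving J·Δ = −F gives Δ = (-0.3445, 0.5369).
Then the next iterate is (u, v)₁ = (2.1555, -0.9631).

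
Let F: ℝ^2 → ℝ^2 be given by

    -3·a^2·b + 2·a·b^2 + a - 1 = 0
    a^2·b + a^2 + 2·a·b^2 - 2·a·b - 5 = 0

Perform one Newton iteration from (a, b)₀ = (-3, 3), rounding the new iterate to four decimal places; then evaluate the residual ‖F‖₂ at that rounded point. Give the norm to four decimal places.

41.5534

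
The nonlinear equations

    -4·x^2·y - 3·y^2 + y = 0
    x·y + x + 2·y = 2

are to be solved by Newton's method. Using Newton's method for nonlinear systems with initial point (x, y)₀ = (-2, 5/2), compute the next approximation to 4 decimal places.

At (-2, 5/2): F = (-56.2500, -4.0000).
Jacobian J = [[-8·x·y, -4·x^2 - 6·y + 1], [y + 1, x + 2]].
At the point, J = [[40.0000, -30.0000], [3.5000, 0.0000]] (det J = 105.0000).
Solving J·Δ = −F gives Δ = (1.1429, -0.3512).
Then the next iterate is (x, y)₁ = (-0.8571, 2.1488).

(-0.8571, 2.1488)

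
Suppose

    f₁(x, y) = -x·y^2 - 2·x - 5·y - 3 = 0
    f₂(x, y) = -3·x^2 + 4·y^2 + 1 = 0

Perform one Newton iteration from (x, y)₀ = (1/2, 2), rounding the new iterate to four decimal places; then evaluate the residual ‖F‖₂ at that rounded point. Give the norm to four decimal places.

At (1/2, 2): F = (-16.0000, 16.2500).
Jacobian J = [[-y^2 - 2, -2·x·y - 5], [-6·x, 8·y]].
At the point, J = [[-6.0000, -7.0000], [-3.0000, 16.0000]] (det J = -117.0000).
Solving J·Δ = −F gives Δ = (-1.2158, -1.2436).
Then the next iterate is (x, y)₁ = (-0.7158, 0.7564).
Re-evaluating at (-0.7158, 0.7564): F = (-4.940862, 1.751455), so ‖F‖₂ = 5.2421.

5.2421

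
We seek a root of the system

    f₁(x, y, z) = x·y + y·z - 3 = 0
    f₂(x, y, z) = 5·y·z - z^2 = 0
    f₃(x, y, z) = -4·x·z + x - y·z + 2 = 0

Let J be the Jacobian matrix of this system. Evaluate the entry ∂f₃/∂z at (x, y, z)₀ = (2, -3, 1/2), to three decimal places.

∂f₃/∂z = -4·x - y.
At (2, -3, 1/2) this is -5.000.

-5.000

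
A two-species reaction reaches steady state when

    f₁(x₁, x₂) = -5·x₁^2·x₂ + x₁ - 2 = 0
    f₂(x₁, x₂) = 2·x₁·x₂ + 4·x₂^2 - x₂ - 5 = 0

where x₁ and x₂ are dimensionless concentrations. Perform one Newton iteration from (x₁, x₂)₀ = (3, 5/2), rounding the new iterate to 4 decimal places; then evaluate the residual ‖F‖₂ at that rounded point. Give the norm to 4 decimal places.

At (3, 5/2): F = (-111.5000, 32.5000).
Jacobian J = [[-10·x₁·x₂ + 1, -5·x₁^2], [2·x₂, 2·x₁ + 8·x₂ - 1]].
At the point, J = [[-74.0000, -45.0000], [5.0000, 25.0000]] (det J = -1625.0000).
Solving J·Δ = −F gives Δ = (-0.8154, -1.1369).
Then the next iterate is (x₁, x₂)₁ = (2.1846, 1.3631).
Re-evaluating at (2.1846, 1.3631): F = (-32.342218, 7.024723), so ‖F‖₂ = 33.0963.

33.0963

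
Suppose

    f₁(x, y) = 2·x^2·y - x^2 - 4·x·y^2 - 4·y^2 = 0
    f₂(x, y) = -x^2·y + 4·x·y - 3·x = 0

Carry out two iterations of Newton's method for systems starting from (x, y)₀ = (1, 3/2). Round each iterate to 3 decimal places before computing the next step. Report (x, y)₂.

(0.000, 0.500)

At (1, 3/2): F = (-16.000, 1.500).
Jacobian J = [[4·x·y - 2·x - 4·y^2, 2·x^2 - 8·x·y - 8·y], [-2·x·y + 4·y - 3, -x^2 + 4·x]].
At the point, J = [[-5.000, -22.000], [0.000, 3.000]] (det J = -15.000).
Solving J·Δ = −F gives Δ = (-1.000, -0.500).
Then the next iterate is (x, y)₁ = (0.000, 1.000).
Round to (0.000, 1.000) and repeat: F = (-4.000, 0.000), J = [[-4.000, -8.000], [1.000, 0.000]].
Δ = (0.000, -0.500), so (x, y)₂ = (0.000, 0.500).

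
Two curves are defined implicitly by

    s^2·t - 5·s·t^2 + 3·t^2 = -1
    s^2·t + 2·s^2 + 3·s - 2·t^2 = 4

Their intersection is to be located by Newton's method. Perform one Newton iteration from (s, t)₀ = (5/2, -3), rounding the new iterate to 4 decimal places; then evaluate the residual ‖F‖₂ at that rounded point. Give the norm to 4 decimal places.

30.8430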